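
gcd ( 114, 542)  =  2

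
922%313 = 296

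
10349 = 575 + 9774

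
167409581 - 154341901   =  13067680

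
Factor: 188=2^2*47^1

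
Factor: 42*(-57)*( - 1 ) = 2^1*3^2*7^1*19^1 = 2394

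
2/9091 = 2/9091 = 0.00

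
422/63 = 6+ 44/63 = 6.70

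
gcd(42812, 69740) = 44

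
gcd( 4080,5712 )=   816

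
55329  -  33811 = 21518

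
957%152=45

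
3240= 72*45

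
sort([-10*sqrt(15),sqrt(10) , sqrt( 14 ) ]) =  [ - 10*sqrt(15) , sqrt(10), sqrt(14 ) ]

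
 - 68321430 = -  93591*730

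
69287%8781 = 7820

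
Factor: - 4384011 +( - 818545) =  - 5202556= - 2^2*1300639^1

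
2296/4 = 574 = 574.00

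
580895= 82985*7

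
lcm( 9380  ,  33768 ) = 168840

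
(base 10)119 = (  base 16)77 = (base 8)167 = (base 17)70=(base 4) 1313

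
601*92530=55610530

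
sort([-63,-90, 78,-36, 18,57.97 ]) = [-90,-63,  -  36, 18 , 57.97, 78]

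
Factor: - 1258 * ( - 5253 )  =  6608274 = 2^1*3^1*17^2*37^1*103^1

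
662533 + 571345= 1233878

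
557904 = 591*944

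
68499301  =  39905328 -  - 28593973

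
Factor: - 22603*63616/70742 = - 102708032/5053 = - 2^6*7^1*31^ ( - 1 )*71^1 * 163^( - 1 ) * 3229^1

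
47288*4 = 189152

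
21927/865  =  21927/865 = 25.35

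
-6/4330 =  - 1 + 2162/2165 =-  0.00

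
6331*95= 601445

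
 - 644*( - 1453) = 935732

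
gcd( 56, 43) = 1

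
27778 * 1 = 27778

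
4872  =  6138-1266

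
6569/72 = 6569/72 = 91.24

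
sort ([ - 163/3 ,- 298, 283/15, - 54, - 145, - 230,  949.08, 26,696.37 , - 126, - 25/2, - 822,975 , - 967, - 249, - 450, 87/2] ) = [ - 967, - 822,- 450, - 298, - 249, - 230  , - 145 ,-126, - 163/3, - 54, - 25/2, 283/15, 26,  87/2,  696.37,  949.08,  975] 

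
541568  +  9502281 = 10043849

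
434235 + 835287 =1269522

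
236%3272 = 236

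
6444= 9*716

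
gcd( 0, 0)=0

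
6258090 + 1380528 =7638618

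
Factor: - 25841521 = -41^1*630281^1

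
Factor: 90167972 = 2^2 * 263^1*85711^1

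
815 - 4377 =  - 3562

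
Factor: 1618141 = 7^1*271^1 * 853^1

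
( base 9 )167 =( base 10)142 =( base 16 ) 8e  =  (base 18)7G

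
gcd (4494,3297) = 21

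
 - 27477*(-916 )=25168932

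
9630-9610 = 20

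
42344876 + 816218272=858563148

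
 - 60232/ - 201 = 60232/201 = 299.66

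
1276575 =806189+470386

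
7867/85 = 7867/85 =92.55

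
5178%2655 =2523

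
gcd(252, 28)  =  28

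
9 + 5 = 14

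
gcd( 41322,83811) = 3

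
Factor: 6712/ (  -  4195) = -8/5 = -2^3*5^(  -  1 ) 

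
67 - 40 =27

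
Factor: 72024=2^3*3^1*3001^1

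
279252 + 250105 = 529357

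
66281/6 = 11046 + 5/6 = 11046.83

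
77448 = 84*922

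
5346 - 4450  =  896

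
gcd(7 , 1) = 1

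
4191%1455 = 1281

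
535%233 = 69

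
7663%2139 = 1246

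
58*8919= 517302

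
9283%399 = 106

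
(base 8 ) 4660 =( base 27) 3AN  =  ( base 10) 2480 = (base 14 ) C92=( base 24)478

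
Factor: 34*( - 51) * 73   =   - 126582 = - 2^1*3^1* 17^2 *73^1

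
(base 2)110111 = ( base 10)55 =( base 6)131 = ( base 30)1p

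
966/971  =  966/971 = 0.99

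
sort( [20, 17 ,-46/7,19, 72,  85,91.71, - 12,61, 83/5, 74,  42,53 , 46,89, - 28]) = [-28, - 12, - 46/7,  83/5, 17 , 19,20, 42,46, 53,61, 72,74,85,  89, 91.71 ]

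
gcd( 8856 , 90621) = 9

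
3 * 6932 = 20796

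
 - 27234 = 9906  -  37140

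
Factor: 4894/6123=2^1*3^( - 1) * 13^(  -  1)*157^ ( - 1)  *2447^1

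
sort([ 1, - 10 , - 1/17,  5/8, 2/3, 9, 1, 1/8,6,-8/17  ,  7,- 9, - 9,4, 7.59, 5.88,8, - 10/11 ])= [- 10, - 9, - 9, - 10/11, - 8/17 , - 1/17, 1/8, 5/8,2/3,1, 1, 4, 5.88,6, 7, 7.59, 8,9 ]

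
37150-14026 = 23124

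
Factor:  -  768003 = - 3^1*59^1*4339^1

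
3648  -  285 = 3363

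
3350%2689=661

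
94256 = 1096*86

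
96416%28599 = 10619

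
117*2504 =292968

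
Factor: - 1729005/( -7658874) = 576335/2552958 = 2^( - 1 )*3^ (-6) * 5^1*17^(  -  1)*73^1*103^( -1)*1579^1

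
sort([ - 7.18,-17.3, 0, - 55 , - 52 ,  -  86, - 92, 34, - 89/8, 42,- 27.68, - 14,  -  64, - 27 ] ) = [  -  92, - 86, - 64, -55,- 52, - 27.68, - 27 ,  -  17.3 , - 14,  -  89/8, - 7.18,0,34, 42]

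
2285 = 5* 457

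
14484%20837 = 14484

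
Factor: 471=3^1*157^1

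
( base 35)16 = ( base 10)41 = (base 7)56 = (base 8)51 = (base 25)1G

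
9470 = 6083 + 3387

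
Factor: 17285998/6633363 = 2^1*3^( - 1 )*11^(  -  1 )*1801^1*4799^1*201011^( - 1)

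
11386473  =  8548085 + 2838388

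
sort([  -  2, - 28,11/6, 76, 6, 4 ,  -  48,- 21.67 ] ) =[ - 48, - 28, - 21.67,-2, 11/6,4,6, 76 ] 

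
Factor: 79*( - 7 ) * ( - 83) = 45899 = 7^1*79^1*83^1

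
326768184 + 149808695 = 476576879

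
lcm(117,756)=9828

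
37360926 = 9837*3798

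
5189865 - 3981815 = 1208050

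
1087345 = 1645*661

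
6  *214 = 1284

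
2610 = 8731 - 6121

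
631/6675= 631/6675 = 0.09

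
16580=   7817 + 8763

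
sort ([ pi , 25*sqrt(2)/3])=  [ pi, 25*sqrt(2) /3 ]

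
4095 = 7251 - 3156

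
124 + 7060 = 7184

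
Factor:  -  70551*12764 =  - 900512964 = -2^2*3^4 * 13^1*67^1*3191^1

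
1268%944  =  324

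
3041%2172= 869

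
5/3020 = 1/604 = 0.00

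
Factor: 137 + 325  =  2^1*3^1* 7^1*11^1  =  462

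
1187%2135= 1187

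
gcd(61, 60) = 1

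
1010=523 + 487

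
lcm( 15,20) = 60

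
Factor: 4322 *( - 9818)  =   - 2^2*2161^1*4909^1 = - 42433396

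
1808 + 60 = 1868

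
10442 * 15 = 156630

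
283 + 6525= 6808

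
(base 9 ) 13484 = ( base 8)21674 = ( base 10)9148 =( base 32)8TS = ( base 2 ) 10001110111100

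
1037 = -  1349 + 2386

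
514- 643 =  - 129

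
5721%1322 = 433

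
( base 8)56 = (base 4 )232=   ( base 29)1h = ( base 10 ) 46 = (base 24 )1M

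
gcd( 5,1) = 1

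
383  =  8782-8399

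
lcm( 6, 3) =6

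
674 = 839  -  165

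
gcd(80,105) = 5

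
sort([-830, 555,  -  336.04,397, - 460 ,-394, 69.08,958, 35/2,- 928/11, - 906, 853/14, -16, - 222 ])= [ - 906, - 830,-460, - 394,  -  336.04,  -  222, - 928/11,-16,35/2,853/14, 69.08,397, 555, 958 ]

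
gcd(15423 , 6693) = 291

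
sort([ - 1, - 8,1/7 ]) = [ - 8, - 1,1/7]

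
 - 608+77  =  -531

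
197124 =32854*6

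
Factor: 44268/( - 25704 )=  -31/18  =  -  2^(- 1)*3^ (  -  2)*31^1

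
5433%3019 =2414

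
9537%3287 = 2963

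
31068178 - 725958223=- 694890045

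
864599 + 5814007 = 6678606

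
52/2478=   26/1239  =  0.02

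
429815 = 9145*47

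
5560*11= 61160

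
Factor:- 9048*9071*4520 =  -370976324160 = - 2^6*3^1*  5^1*13^1*29^1*47^1 * 113^1*193^1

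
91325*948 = 86576100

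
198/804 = 33/134 = 0.25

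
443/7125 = 443/7125 = 0.06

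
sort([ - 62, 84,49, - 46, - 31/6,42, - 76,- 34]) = [ - 76,- 62, - 46, - 34,  -  31/6,42, 49, 84 ] 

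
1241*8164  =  10131524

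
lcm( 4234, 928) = 67744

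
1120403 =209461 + 910942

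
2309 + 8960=11269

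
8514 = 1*8514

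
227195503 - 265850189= - 38654686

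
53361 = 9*5929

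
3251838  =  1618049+1633789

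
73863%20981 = 10920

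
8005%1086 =403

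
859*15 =12885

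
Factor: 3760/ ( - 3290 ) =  - 2^3 *7^( - 1) = - 8/7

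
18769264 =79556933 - 60787669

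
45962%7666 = 7632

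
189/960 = 63/320 = 0.20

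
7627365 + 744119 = 8371484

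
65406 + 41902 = 107308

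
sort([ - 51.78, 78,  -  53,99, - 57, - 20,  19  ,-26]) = [ - 57,-53 ,-51.78 , - 26, - 20,19, 78 , 99] 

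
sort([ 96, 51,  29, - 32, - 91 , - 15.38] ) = [-91,- 32,-15.38,29,51,96]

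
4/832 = 1/208 = 0.00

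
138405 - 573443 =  - 435038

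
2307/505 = 4+287/505 = 4.57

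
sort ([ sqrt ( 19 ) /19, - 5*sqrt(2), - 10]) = [ - 10, - 5 * sqrt(2),sqrt(19 ) /19 ] 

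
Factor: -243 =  - 3^5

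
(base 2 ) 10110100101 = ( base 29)1ko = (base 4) 112211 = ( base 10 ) 1445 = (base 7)4133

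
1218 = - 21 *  (- 58)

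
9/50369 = 9/50369 = 0.00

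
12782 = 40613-27831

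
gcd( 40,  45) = 5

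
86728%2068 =1940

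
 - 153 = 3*( - 51)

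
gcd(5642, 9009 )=91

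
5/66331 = 5/66331=0.00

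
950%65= 40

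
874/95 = 9+1/5 = 9.20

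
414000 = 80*5175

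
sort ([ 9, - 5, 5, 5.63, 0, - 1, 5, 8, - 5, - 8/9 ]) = [ - 5,-5, - 1, - 8/9,0,  5,5, 5.63, 8, 9]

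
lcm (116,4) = 116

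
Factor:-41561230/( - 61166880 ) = 2^ ( - 4 ) * 3^ (-3) * 23^1*14159^(-1)*180701^1 =4156123/6116688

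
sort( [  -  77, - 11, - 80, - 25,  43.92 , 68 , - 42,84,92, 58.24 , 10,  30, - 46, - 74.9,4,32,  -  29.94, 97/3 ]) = [ - 80, - 77,  -  74.9, - 46,  -  42,  -  29.94 , - 25, - 11 , 4,10,30, 32,97/3, 43.92,58.24, 68,  84,92 ] 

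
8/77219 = 8/77219 = 0.00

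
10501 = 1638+8863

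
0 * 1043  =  0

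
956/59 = 16 + 12/59 = 16.20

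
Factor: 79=79^1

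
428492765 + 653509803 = 1082002568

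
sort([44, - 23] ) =[  -  23, 44]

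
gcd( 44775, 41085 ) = 45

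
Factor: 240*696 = 167040 = 2^7*3^2*5^1*29^1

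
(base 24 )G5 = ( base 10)389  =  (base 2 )110000101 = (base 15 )1ae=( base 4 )12011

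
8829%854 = 289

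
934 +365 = 1299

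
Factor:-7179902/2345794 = - 3589951/1172897  =  -11^( - 1 )*953^1*3767^1*106627^(- 1 ) 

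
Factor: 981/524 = 2^( - 2)*3^2* 109^1*131^( - 1 )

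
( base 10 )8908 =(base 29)ah5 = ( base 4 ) 2023030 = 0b10001011001100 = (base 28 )ba4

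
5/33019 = 5/33019  =  0.00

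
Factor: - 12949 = -23^1*563^1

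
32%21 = 11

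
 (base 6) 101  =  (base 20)1H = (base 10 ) 37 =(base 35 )12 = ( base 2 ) 100101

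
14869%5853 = 3163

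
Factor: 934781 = 19^1*49199^1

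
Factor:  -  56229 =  - 3^1*18743^1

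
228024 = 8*28503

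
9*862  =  7758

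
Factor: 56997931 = 56997931^1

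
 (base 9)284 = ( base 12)17A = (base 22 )ai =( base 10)238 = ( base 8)356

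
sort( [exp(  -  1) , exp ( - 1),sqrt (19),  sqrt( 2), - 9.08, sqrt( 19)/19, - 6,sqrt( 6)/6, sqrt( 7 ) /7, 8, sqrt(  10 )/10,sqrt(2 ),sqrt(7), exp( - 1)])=[-9.08, - 6 , sqrt( 19 ) /19,sqrt(10)/10,  exp( - 1),exp(-1 ), exp( - 1 ),sqrt( 7)/7, sqrt( 6 )/6,sqrt(2)  ,  sqrt ( 2), sqrt(7), sqrt(19),8 ] 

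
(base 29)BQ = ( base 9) 423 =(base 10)345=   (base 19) i3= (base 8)531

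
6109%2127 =1855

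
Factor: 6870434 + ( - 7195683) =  - 325249  =  -325249^1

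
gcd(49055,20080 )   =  5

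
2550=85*30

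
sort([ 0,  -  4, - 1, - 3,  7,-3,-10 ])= [ - 10,-4, - 3, - 3, - 1, 0,7 ] 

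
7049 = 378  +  6671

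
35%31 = 4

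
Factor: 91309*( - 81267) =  - 7420408503 = -3^1*103^1 *263^1*91309^1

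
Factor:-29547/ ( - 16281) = 3^ (-3 )*7^2 = 49/27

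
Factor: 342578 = 2^1*103^1*1663^1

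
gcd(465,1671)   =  3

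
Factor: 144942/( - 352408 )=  - 2^( - 2)*3^1*17^1*31^ ( - 1 ) = - 51/124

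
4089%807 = 54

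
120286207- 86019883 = 34266324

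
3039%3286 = 3039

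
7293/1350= 2431/450 = 5.40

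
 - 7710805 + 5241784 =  - 2469021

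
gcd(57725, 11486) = 1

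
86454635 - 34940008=51514627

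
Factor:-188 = -2^2*47^1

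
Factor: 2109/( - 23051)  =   - 57/623=- 3^1 * 7^(  -  1)*19^1*89^(  -  1 )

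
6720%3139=442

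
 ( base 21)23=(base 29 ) 1G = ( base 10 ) 45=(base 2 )101101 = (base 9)50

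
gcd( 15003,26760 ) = 3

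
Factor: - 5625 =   -  3^2 * 5^4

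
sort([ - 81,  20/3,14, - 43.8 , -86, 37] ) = [ - 86, - 81, - 43.8,20/3, 14,37 ] 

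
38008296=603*63032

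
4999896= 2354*2124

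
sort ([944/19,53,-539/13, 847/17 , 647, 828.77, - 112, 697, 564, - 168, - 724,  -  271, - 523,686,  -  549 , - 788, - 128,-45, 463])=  [-788,  -  724, - 549, - 523, - 271,- 168, - 128, - 112, - 45, - 539/13, 944/19, 847/17, 53, 463, 564,647, 686,697,828.77] 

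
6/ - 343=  - 1 + 337/343= - 0.02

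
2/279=2/279  =  0.01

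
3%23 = 3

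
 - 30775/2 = -15388+1/2 = - 15387.50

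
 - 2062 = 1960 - 4022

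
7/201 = 7/201 = 0.03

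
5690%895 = 320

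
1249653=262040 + 987613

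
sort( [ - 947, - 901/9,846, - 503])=[ -947,-503, - 901/9,846]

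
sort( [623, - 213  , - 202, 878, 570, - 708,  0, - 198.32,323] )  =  [ - 708, - 213, - 202,- 198.32, 0, 323,570, 623, 878]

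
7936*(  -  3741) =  - 29688576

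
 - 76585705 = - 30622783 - 45962922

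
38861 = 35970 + 2891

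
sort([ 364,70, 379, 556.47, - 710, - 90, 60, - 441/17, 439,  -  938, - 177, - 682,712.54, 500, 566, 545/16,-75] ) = [ - 938, - 710, - 682  , - 177, - 90, - 75, -441/17, 545/16, 60 , 70, 364, 379,439,500, 556.47, 566, 712.54 ]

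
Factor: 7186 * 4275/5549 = 30720150/5549 = 2^1*3^2*5^2*19^1*31^(-1 ) * 179^( - 1 )*3593^1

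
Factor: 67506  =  2^1*3^1*11251^1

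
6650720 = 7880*844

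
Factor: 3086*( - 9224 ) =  - 28465264 = - 2^4*1153^1*1543^1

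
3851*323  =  1243873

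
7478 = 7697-219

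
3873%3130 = 743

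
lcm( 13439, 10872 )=967608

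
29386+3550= 32936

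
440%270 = 170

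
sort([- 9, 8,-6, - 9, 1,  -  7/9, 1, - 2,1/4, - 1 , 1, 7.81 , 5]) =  [ - 9, - 9, - 6, - 2,-1, - 7/9, 1/4, 1,1, 1, 5,7.81, 8]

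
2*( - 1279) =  - 2558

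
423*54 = 22842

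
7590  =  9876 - 2286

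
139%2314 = 139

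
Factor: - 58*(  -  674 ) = 39092 =2^2*29^1*337^1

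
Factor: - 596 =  -2^2*149^1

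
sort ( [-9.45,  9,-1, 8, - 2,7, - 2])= [ - 9.45, - 2, - 2, - 1,7,  8 , 9]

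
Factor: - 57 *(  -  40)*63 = 143640 = 2^3*3^3*5^1*7^1*19^1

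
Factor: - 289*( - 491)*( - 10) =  - 1418990= - 2^1*5^1*17^2*491^1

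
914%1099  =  914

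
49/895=49/895 = 0.05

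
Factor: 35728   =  2^4*7^1*11^1*29^1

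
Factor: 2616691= 7^1*11^1*  17^1*1999^1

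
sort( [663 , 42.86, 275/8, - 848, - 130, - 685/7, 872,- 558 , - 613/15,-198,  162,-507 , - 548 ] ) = [ - 848, - 558, - 548 ,-507,  -  198, - 130, - 685/7, - 613/15 , 275/8,  42.86,  162,663,  872 ]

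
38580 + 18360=56940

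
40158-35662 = 4496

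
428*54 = 23112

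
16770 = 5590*3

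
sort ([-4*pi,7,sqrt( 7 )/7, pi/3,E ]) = [ - 4*pi , sqrt(7 ) /7,pi/3,E,7]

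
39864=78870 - 39006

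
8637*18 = 155466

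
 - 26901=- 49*549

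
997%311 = 64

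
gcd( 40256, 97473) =1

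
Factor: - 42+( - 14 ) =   -  56 = -2^3* 7^1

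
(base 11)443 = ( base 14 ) 29d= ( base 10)531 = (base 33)G3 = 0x213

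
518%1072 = 518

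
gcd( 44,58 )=2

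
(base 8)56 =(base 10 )46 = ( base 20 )26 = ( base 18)2a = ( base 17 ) 2c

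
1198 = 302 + 896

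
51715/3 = 51715/3 = 17238.33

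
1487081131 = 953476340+533604791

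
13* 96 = 1248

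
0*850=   0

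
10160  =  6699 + 3461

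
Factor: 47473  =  29^1*1637^1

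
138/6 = 23= 23.00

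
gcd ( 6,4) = 2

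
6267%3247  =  3020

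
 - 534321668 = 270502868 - 804824536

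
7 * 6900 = 48300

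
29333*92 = 2698636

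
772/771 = 772/771 = 1.00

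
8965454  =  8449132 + 516322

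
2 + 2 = 4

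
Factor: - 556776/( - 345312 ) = 703/436 = 2^( - 2 )*19^1*37^1*109^( - 1)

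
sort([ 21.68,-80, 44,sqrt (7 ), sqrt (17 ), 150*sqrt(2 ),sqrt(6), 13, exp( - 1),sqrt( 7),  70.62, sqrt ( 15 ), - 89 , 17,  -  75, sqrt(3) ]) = [-89 , - 80, - 75, exp ( - 1 ),  sqrt( 3), sqrt( 6), sqrt(7), sqrt(7 ),sqrt(15 ), sqrt(17), 13,17, 21.68,  44, 70.62,150*sqrt(2) ]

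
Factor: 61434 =2^1*3^2*3413^1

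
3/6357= 1/2119= 0.00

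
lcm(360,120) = 360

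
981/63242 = 981/63242 = 0.02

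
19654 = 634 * 31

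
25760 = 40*644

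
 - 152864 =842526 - 995390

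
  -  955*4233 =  - 4042515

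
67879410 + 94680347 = 162559757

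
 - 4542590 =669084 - 5211674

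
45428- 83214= - 37786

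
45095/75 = 601 + 4/15 = 601.27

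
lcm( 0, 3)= 0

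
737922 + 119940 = 857862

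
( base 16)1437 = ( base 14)1C59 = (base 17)10f7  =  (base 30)5MF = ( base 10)5175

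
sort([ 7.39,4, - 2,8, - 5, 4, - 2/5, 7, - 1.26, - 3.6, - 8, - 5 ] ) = [  -  8 , - 5, - 5, - 3.6, - 2, - 1.26, - 2/5,  4, 4, 7,7.39, 8 ]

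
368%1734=368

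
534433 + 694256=1228689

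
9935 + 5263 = 15198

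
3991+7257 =11248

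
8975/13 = 8975/13= 690.38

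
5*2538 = 12690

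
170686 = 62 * 2753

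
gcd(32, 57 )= 1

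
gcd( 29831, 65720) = 1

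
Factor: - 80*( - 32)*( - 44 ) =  - 112640=   - 2^11*5^1*11^1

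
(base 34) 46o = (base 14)1aa8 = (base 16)12f4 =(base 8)11364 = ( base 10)4852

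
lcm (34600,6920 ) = 34600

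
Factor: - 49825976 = -2^3*37^1 * 168331^1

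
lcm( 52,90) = 2340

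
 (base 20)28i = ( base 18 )306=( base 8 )1722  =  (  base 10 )978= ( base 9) 1306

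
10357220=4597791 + 5759429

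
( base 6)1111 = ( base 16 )103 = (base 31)8B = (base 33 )7S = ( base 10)259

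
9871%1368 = 295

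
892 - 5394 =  - 4502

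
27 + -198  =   - 171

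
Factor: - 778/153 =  - 2^1*3^( -2 )*17^( - 1)*389^1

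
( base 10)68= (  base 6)152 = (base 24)2k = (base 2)1000100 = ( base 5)233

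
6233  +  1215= 7448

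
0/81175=0= 0.00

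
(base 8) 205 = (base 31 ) 49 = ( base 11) 111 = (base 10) 133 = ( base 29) 4h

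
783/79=9+72/79=   9.91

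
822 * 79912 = 65687664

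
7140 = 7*1020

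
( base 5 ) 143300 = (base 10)6075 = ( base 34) 58n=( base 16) 17bb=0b1011110111011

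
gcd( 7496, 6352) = 8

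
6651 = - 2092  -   - 8743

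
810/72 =45/4 = 11.25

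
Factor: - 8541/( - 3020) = 2^( - 2 ) * 3^2*5^( - 1 ) * 13^1*73^1*151^( - 1)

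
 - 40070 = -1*40070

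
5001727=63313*79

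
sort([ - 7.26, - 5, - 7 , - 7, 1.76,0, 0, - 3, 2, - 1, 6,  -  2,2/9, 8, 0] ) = [ - 7.26, - 7 , -7, - 5, - 3, - 2, - 1, 0, 0, 0, 2/9, 1.76, 2, 6, 8 ] 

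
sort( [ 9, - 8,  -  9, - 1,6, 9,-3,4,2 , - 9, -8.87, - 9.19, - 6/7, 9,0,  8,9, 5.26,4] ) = [ - 9.19, -9, - 9, - 8.87, - 8, - 3, - 1, -6/7, 0,2,4,4,5.26, 6, 8,  9,9,9, 9 ] 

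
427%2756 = 427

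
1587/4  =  396 + 3/4 = 396.75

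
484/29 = 16 + 20/29=16.69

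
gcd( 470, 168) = 2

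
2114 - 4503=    -2389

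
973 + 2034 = 3007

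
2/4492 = 1/2246 =0.00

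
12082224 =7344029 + 4738195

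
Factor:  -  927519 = - 3^1*309173^1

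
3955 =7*565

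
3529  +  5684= 9213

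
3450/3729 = 1150/1243   =  0.93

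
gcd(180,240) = 60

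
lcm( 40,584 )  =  2920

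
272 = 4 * 68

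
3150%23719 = 3150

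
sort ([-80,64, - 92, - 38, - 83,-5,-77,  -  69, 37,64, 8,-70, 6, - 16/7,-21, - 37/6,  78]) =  [-92,  -  83, - 80, - 77 , - 70,-69, - 38,-21,-37/6, - 5, - 16/7, 6, 8, 37,64, 64, 78 ] 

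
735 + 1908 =2643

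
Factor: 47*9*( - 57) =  - 3^3*19^1*47^1 = - 24111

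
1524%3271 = 1524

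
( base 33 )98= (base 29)AF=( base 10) 305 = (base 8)461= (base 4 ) 10301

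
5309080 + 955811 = 6264891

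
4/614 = 2/307 = 0.01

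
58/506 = 29/253 = 0.11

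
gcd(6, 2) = 2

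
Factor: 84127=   84127^1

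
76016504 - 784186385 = - 708169881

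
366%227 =139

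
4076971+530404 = 4607375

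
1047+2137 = 3184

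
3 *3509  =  10527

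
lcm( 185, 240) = 8880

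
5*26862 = 134310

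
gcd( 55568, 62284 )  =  92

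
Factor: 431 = 431^1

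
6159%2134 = 1891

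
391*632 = 247112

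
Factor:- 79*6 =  - 2^1* 3^1*79^1 = - 474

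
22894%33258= 22894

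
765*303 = 231795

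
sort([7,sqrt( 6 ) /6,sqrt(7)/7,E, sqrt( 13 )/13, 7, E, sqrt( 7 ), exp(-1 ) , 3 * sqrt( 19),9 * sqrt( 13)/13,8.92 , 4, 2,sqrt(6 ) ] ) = [ sqrt(13)/13, exp( - 1 ), sqrt( 7 )/7, sqrt( 6 ) /6,2,sqrt( 6 ) , 9 * sqrt(13)/13, sqrt( 7 ),E,E, 4, 7,  7,  8.92,3*sqrt( 19) ]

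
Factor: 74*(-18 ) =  - 1332= - 2^2*3^2 * 37^1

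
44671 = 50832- 6161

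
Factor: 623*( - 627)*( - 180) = 70311780 = 2^2*3^3 * 5^1*7^1 * 11^1*19^1*89^1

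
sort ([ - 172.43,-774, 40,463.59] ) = [ -774,  -  172.43, 40, 463.59 ] 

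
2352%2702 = 2352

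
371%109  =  44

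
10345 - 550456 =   -  540111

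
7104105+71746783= 78850888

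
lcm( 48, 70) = 1680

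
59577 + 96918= 156495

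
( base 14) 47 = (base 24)2F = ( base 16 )3F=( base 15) 43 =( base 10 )63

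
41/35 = 41/35 = 1.17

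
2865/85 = 573/17 = 33.71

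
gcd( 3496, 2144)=8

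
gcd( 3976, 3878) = 14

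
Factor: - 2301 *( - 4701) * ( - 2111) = -3^2 * 13^1*59^1*1567^1* 2111^1 = - 22834689111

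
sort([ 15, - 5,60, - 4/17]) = [-5, - 4/17, 15, 60]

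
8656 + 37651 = 46307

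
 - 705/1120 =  - 141/224 = - 0.63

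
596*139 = 82844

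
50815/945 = 53+146/189 =53.77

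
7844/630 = 12+142/315 = 12.45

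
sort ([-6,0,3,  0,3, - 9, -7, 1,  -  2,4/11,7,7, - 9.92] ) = [ - 9.92,-9,  -  7, - 6, - 2,0 , 0,4/11,1,3,3,7, 7 ] 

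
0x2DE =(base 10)734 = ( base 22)1B8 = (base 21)1dk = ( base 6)3222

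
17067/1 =17067 =17067.00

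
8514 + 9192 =17706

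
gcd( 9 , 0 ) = 9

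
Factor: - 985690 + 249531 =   -  736159^1 = - 736159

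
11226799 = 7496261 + 3730538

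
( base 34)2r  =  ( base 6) 235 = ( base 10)95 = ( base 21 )4B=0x5f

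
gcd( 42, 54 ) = 6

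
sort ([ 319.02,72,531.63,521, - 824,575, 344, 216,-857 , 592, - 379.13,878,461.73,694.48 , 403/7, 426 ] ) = [-857, - 824, - 379.13 , 403/7, 72,216, 319.02,344, 426,461.73, 521, 531.63, 575,592,694.48 , 878]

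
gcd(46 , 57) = 1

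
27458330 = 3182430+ 24275900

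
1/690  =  1/690 = 0.00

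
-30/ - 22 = 15/11 = 1.36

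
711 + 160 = 871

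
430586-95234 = 335352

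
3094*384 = 1188096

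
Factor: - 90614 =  - 2^1*45307^1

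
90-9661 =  - 9571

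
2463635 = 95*25933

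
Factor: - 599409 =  - 3^2*66601^1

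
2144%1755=389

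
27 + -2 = 25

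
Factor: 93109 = 17^1*5477^1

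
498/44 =249/22  =  11.32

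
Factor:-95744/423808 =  -2^2*7^(-1 ) * 17^1*43^( - 1) = - 68/301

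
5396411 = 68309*79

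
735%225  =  60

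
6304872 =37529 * 168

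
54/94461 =18/31487 = 0.00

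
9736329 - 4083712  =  5652617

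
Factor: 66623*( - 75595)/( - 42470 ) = 2^ ( - 1 )*13^1*17^1 * 31^ ( - 1) * 137^( - 1 )*1163^1*3919^1= 1007273137/8494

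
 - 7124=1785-8909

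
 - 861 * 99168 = -85383648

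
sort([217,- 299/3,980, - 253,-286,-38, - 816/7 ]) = [ -286, - 253, - 816/7,- 299/3, - 38,  217,980]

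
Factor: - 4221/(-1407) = 3 = 3^1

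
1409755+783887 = 2193642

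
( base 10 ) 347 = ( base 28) CB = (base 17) 137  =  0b101011011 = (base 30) BH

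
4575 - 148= 4427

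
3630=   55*66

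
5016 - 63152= -58136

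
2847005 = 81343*35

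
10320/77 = 10320/77= 134.03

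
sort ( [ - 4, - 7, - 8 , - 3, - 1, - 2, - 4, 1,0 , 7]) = [ - 8, - 7, - 4,- 4,-3, - 2, - 1, 0, 1,7 ]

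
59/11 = 59/11 = 5.36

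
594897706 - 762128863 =-167231157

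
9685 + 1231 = 10916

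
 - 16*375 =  - 6000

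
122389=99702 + 22687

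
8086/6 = 1347  +  2/3 = 1347.67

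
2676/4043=2676/4043 = 0.66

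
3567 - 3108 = 459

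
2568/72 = 35 + 2/3 = 35.67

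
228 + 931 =1159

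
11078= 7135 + 3943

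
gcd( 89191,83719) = 1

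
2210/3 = 736 + 2/3  =  736.67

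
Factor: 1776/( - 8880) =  - 1/5  =  - 5^( - 1) 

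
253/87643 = 253/87643 = 0.00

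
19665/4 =19665/4 = 4916.25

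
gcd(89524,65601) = 1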